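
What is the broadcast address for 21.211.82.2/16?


Network: 21.211.0.0/16
Host bits = 16
Set all host bits to 1:
Broadcast: 21.211.255.255


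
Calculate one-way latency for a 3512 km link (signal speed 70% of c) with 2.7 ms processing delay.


Speed = 0.7 * 3e5 km/s = 210000 km/s
Propagation delay = 3512 / 210000 = 0.0167 s = 16.7238 ms
Processing delay = 2.7 ms
Total one-way latency = 19.4238 ms


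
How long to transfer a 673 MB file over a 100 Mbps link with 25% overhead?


Effective throughput = 100 * (1 - 25/100) = 75 Mbps
File size in Mb = 673 * 8 = 5384 Mb
Time = 5384 / 75
Time = 71.7867 seconds


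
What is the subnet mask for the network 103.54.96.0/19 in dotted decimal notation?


/19 means 19 network bits, 13 host bits
Binary: 11111111111111111110000000000000
Mask: 255.255.224.0


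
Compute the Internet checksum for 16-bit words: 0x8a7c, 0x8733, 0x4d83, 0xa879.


Sum all words (with carry folding):
+ 0x8a7c = 0x8a7c
+ 0x8733 = 0x11b0
+ 0x4d83 = 0x5f33
+ 0xa879 = 0x07ad
One's complement: ~0x07ad
Checksum = 0xf852


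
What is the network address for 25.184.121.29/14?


IP:   00011001.10111000.01111001.00011101
Mask: 11111111.11111100.00000000.00000000
AND operation:
Net:  00011001.10111000.00000000.00000000
Network: 25.184.0.0/14


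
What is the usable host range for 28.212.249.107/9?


Network: 28.128.0.0
Broadcast: 28.255.255.255
First usable = network + 1
Last usable = broadcast - 1
Range: 28.128.0.1 to 28.255.255.254


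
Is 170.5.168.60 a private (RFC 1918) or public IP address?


RFC 1918 private ranges:
  10.0.0.0/8 (10.0.0.0 - 10.255.255.255)
  172.16.0.0/12 (172.16.0.0 - 172.31.255.255)
  192.168.0.0/16 (192.168.0.0 - 192.168.255.255)
Public (not in any RFC 1918 range)


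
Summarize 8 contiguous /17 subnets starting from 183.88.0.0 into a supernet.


Original prefix: /17
Number of subnets: 8 = 2^3
New prefix = 17 - 3 = 14
Supernet: 183.88.0.0/14


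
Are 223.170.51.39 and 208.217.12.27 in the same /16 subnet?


Mask: 255.255.0.0
223.170.51.39 AND mask = 223.170.0.0
208.217.12.27 AND mask = 208.217.0.0
No, different subnets (223.170.0.0 vs 208.217.0.0)


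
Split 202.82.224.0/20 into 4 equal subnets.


New prefix = 20 + 2 = 22
Each subnet has 1024 addresses
  202.82.224.0/22
  202.82.228.0/22
  202.82.232.0/22
  202.82.236.0/22
Subnets: 202.82.224.0/22, 202.82.228.0/22, 202.82.232.0/22, 202.82.236.0/22


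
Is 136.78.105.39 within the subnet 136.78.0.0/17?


Subnet network: 136.78.0.0
Test IP AND mask: 136.78.0.0
Yes, 136.78.105.39 is in 136.78.0.0/17


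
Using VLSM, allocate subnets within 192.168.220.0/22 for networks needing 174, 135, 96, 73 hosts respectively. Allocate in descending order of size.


174 hosts -> /24 (254 usable): 192.168.220.0/24
135 hosts -> /24 (254 usable): 192.168.221.0/24
96 hosts -> /25 (126 usable): 192.168.222.0/25
73 hosts -> /25 (126 usable): 192.168.222.128/25
Allocation: 192.168.220.0/24 (174 hosts, 254 usable); 192.168.221.0/24 (135 hosts, 254 usable); 192.168.222.0/25 (96 hosts, 126 usable); 192.168.222.128/25 (73 hosts, 126 usable)


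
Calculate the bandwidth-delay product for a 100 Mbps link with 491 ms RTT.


BDP = bandwidth * RTT
= 100 Mbps * 491 ms
= 100 * 1e6 * 491 / 1000 bits
= 49100000 bits
= 6137500 bytes
= 5993.6523 KB
BDP = 49100000 bits (6137500 bytes)


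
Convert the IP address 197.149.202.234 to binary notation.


197 = 11000101
149 = 10010101
202 = 11001010
234 = 11101010
Binary: 11000101.10010101.11001010.11101010


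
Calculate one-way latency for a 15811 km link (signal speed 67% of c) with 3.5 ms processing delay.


Speed = 0.67 * 3e5 km/s = 201000 km/s
Propagation delay = 15811 / 201000 = 0.0787 s = 78.6617 ms
Processing delay = 3.5 ms
Total one-way latency = 82.1617 ms


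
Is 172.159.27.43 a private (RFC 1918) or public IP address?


RFC 1918 private ranges:
  10.0.0.0/8 (10.0.0.0 - 10.255.255.255)
  172.16.0.0/12 (172.16.0.0 - 172.31.255.255)
  192.168.0.0/16 (192.168.0.0 - 192.168.255.255)
Public (not in any RFC 1918 range)


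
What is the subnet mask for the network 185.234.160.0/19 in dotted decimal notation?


/19 means 19 network bits, 13 host bits
Binary: 11111111111111111110000000000000
Mask: 255.255.224.0


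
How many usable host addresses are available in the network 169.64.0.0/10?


Host bits = 32 - 10 = 22
Total addresses = 2^22 = 4194304
Usable = total - 2 (network and broadcast)
Usable hosts: 4194302


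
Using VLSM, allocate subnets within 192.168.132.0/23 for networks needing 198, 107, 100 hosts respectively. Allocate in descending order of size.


198 hosts -> /24 (254 usable): 192.168.132.0/24
107 hosts -> /25 (126 usable): 192.168.133.0/25
100 hosts -> /25 (126 usable): 192.168.133.128/25
Allocation: 192.168.132.0/24 (198 hosts, 254 usable); 192.168.133.0/25 (107 hosts, 126 usable); 192.168.133.128/25 (100 hosts, 126 usable)


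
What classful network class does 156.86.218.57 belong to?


First octet: 156
Binary: 10011100
10xxxxxx -> Class B (128-191)
Class B, default mask 255.255.0.0 (/16)


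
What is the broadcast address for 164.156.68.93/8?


Network: 164.0.0.0/8
Host bits = 24
Set all host bits to 1:
Broadcast: 164.255.255.255


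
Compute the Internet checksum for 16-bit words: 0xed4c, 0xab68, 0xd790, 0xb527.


Sum all words (with carry folding):
+ 0xed4c = 0xed4c
+ 0xab68 = 0x98b5
+ 0xd790 = 0x7046
+ 0xb527 = 0x256e
One's complement: ~0x256e
Checksum = 0xda91


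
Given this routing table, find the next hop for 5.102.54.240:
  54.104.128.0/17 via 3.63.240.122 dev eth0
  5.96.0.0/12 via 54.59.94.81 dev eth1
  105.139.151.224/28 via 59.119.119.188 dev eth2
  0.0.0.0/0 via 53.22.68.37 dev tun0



Longest prefix match for 5.102.54.240:
  /17 54.104.128.0: no
  /12 5.96.0.0: MATCH
  /28 105.139.151.224: no
  /0 0.0.0.0: MATCH
Selected: next-hop 54.59.94.81 via eth1 (matched /12)


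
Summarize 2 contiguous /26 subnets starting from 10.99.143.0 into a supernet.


Original prefix: /26
Number of subnets: 2 = 2^1
New prefix = 26 - 1 = 25
Supernet: 10.99.143.0/25


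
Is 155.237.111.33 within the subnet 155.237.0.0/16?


Subnet network: 155.237.0.0
Test IP AND mask: 155.237.0.0
Yes, 155.237.111.33 is in 155.237.0.0/16


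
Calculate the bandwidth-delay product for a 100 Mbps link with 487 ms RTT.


BDP = bandwidth * RTT
= 100 Mbps * 487 ms
= 100 * 1e6 * 487 / 1000 bits
= 48700000 bits
= 6087500 bytes
= 5944.8242 KB
BDP = 48700000 bits (6087500 bytes)


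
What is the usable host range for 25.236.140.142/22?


Network: 25.236.140.0
Broadcast: 25.236.143.255
First usable = network + 1
Last usable = broadcast - 1
Range: 25.236.140.1 to 25.236.143.254


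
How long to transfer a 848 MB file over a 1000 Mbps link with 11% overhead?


Effective throughput = 1000 * (1 - 11/100) = 890 Mbps
File size in Mb = 848 * 8 = 6784 Mb
Time = 6784 / 890
Time = 7.6225 seconds


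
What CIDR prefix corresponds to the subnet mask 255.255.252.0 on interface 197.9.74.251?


Binary: 11111111.11111111.11111100.00000000
Count leading 1s
Prefix: /22


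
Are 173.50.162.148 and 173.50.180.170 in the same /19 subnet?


Mask: 255.255.224.0
173.50.162.148 AND mask = 173.50.160.0
173.50.180.170 AND mask = 173.50.160.0
Yes, same subnet (173.50.160.0)


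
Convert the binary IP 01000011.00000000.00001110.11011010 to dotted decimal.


01000011 = 67
00000000 = 0
00001110 = 14
11011010 = 218
IP: 67.0.14.218


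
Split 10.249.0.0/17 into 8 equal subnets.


New prefix = 17 + 3 = 20
Each subnet has 4096 addresses
  10.249.0.0/20
  10.249.16.0/20
  10.249.32.0/20
  10.249.48.0/20
  10.249.64.0/20
  10.249.80.0/20
  10.249.96.0/20
  10.249.112.0/20
Subnets: 10.249.0.0/20, 10.249.16.0/20, 10.249.32.0/20, 10.249.48.0/20, 10.249.64.0/20, 10.249.80.0/20, 10.249.96.0/20, 10.249.112.0/20


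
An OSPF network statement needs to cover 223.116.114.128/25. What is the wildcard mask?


Subnet mask: 255.255.255.128
Wildcard = 255.255.255.255 - subnet mask
255 - 255 = 0
255 - 255 = 0
255 - 255 = 0
255 - 128 = 127
Wildcard: 0.0.0.127


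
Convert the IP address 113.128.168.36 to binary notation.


113 = 01110001
128 = 10000000
168 = 10101000
36 = 00100100
Binary: 01110001.10000000.10101000.00100100


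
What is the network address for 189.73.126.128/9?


IP:   10111101.01001001.01111110.10000000
Mask: 11111111.10000000.00000000.00000000
AND operation:
Net:  10111101.00000000.00000000.00000000
Network: 189.0.0.0/9


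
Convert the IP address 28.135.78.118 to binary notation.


28 = 00011100
135 = 10000111
78 = 01001110
118 = 01110110
Binary: 00011100.10000111.01001110.01110110


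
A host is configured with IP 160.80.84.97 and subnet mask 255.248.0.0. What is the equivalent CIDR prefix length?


Binary: 11111111.11111000.00000000.00000000
Count leading 1s
Prefix: /13


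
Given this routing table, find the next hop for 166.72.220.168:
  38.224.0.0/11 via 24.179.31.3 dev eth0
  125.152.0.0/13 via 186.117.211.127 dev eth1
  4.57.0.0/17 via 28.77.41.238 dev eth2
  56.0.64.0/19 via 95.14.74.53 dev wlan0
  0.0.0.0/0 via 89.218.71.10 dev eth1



Longest prefix match for 166.72.220.168:
  /11 38.224.0.0: no
  /13 125.152.0.0: no
  /17 4.57.0.0: no
  /19 56.0.64.0: no
  /0 0.0.0.0: MATCH
Selected: next-hop 89.218.71.10 via eth1 (matched /0)


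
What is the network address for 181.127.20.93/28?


IP:   10110101.01111111.00010100.01011101
Mask: 11111111.11111111.11111111.11110000
AND operation:
Net:  10110101.01111111.00010100.01010000
Network: 181.127.20.80/28


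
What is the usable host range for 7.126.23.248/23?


Network: 7.126.22.0
Broadcast: 7.126.23.255
First usable = network + 1
Last usable = broadcast - 1
Range: 7.126.22.1 to 7.126.23.254


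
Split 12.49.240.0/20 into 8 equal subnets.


New prefix = 20 + 3 = 23
Each subnet has 512 addresses
  12.49.240.0/23
  12.49.242.0/23
  12.49.244.0/23
  12.49.246.0/23
  12.49.248.0/23
  12.49.250.0/23
  12.49.252.0/23
  12.49.254.0/23
Subnets: 12.49.240.0/23, 12.49.242.0/23, 12.49.244.0/23, 12.49.246.0/23, 12.49.248.0/23, 12.49.250.0/23, 12.49.252.0/23, 12.49.254.0/23


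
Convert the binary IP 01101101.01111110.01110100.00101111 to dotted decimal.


01101101 = 109
01111110 = 126
01110100 = 116
00101111 = 47
IP: 109.126.116.47


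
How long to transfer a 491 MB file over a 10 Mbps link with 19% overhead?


Effective throughput = 10 * (1 - 19/100) = 8.1 Mbps
File size in Mb = 491 * 8 = 3928 Mb
Time = 3928 / 8.1
Time = 484.9383 seconds


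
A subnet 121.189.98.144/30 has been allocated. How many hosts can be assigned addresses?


Host bits = 32 - 30 = 2
Total addresses = 2^2 = 4
Usable = total - 2 (network and broadcast)
Usable hosts: 2


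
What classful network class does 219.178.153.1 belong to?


First octet: 219
Binary: 11011011
110xxxxx -> Class C (192-223)
Class C, default mask 255.255.255.0 (/24)


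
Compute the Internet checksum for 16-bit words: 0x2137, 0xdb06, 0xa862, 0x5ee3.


Sum all words (with carry folding):
+ 0x2137 = 0x2137
+ 0xdb06 = 0xfc3d
+ 0xa862 = 0xa4a0
+ 0x5ee3 = 0x0384
One's complement: ~0x0384
Checksum = 0xfc7b


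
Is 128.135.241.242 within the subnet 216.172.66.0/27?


Subnet network: 216.172.66.0
Test IP AND mask: 128.135.241.224
No, 128.135.241.242 is not in 216.172.66.0/27


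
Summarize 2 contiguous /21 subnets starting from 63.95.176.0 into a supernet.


Original prefix: /21
Number of subnets: 2 = 2^1
New prefix = 21 - 1 = 20
Supernet: 63.95.176.0/20


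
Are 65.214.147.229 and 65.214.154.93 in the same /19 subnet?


Mask: 255.255.224.0
65.214.147.229 AND mask = 65.214.128.0
65.214.154.93 AND mask = 65.214.128.0
Yes, same subnet (65.214.128.0)


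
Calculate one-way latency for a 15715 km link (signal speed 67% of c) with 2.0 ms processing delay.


Speed = 0.67 * 3e5 km/s = 201000 km/s
Propagation delay = 15715 / 201000 = 0.0782 s = 78.1841 ms
Processing delay = 2.0 ms
Total one-way latency = 80.1841 ms


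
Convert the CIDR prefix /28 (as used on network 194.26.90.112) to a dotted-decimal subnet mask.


/28 means 28 network bits, 4 host bits
Binary: 11111111111111111111111111110000
Mask: 255.255.255.240


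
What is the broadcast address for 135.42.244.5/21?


Network: 135.42.240.0/21
Host bits = 11
Set all host bits to 1:
Broadcast: 135.42.247.255


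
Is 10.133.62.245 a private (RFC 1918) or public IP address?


RFC 1918 private ranges:
  10.0.0.0/8 (10.0.0.0 - 10.255.255.255)
  172.16.0.0/12 (172.16.0.0 - 172.31.255.255)
  192.168.0.0/16 (192.168.0.0 - 192.168.255.255)
Private (in 10.0.0.0/8)


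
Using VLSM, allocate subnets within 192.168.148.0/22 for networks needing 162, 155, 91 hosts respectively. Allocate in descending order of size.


162 hosts -> /24 (254 usable): 192.168.148.0/24
155 hosts -> /24 (254 usable): 192.168.149.0/24
91 hosts -> /25 (126 usable): 192.168.150.0/25
Allocation: 192.168.148.0/24 (162 hosts, 254 usable); 192.168.149.0/24 (155 hosts, 254 usable); 192.168.150.0/25 (91 hosts, 126 usable)


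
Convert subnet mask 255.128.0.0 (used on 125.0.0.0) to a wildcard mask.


Subnet mask: 255.128.0.0
Wildcard = 255.255.255.255 - subnet mask
255 - 255 = 0
255 - 128 = 127
255 - 0 = 255
255 - 0 = 255
Wildcard: 0.127.255.255


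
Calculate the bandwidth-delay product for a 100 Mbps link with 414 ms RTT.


BDP = bandwidth * RTT
= 100 Mbps * 414 ms
= 100 * 1e6 * 414 / 1000 bits
= 41400000 bits
= 5175000 bytes
= 5053.7109 KB
BDP = 41400000 bits (5175000 bytes)


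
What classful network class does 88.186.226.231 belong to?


First octet: 88
Binary: 01011000
0xxxxxxx -> Class A (1-126)
Class A, default mask 255.0.0.0 (/8)


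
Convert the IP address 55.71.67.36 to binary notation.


55 = 00110111
71 = 01000111
67 = 01000011
36 = 00100100
Binary: 00110111.01000111.01000011.00100100


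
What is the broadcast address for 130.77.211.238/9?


Network: 130.0.0.0/9
Host bits = 23
Set all host bits to 1:
Broadcast: 130.127.255.255


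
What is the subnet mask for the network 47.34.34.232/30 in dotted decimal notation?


/30 means 30 network bits, 2 host bits
Binary: 11111111111111111111111111111100
Mask: 255.255.255.252


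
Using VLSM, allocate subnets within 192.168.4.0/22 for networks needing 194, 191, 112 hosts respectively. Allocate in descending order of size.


194 hosts -> /24 (254 usable): 192.168.4.0/24
191 hosts -> /24 (254 usable): 192.168.5.0/24
112 hosts -> /25 (126 usable): 192.168.6.0/25
Allocation: 192.168.4.0/24 (194 hosts, 254 usable); 192.168.5.0/24 (191 hosts, 254 usable); 192.168.6.0/25 (112 hosts, 126 usable)


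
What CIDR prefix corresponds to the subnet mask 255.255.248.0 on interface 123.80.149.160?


Binary: 11111111.11111111.11111000.00000000
Count leading 1s
Prefix: /21


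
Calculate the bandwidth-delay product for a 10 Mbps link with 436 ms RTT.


BDP = bandwidth * RTT
= 10 Mbps * 436 ms
= 10 * 1e6 * 436 / 1000 bits
= 4360000 bits
= 545000 bytes
= 532.2266 KB
BDP = 4360000 bits (545000 bytes)


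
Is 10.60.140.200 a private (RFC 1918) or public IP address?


RFC 1918 private ranges:
  10.0.0.0/8 (10.0.0.0 - 10.255.255.255)
  172.16.0.0/12 (172.16.0.0 - 172.31.255.255)
  192.168.0.0/16 (192.168.0.0 - 192.168.255.255)
Private (in 10.0.0.0/8)


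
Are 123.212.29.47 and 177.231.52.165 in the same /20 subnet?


Mask: 255.255.240.0
123.212.29.47 AND mask = 123.212.16.0
177.231.52.165 AND mask = 177.231.48.0
No, different subnets (123.212.16.0 vs 177.231.48.0)


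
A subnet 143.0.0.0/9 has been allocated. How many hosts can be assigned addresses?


Host bits = 32 - 9 = 23
Total addresses = 2^23 = 8388608
Usable = total - 2 (network and broadcast)
Usable hosts: 8388606


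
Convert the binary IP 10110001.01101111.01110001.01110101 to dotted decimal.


10110001 = 177
01101111 = 111
01110001 = 113
01110101 = 117
IP: 177.111.113.117


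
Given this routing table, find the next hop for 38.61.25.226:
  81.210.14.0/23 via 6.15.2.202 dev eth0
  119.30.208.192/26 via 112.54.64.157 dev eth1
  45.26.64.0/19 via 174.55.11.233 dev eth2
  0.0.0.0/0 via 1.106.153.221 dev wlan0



Longest prefix match for 38.61.25.226:
  /23 81.210.14.0: no
  /26 119.30.208.192: no
  /19 45.26.64.0: no
  /0 0.0.0.0: MATCH
Selected: next-hop 1.106.153.221 via wlan0 (matched /0)


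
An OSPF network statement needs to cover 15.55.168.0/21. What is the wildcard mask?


Subnet mask: 255.255.248.0
Wildcard = 255.255.255.255 - subnet mask
255 - 255 = 0
255 - 255 = 0
255 - 248 = 7
255 - 0 = 255
Wildcard: 0.0.7.255


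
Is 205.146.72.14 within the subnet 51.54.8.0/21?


Subnet network: 51.54.8.0
Test IP AND mask: 205.146.72.0
No, 205.146.72.14 is not in 51.54.8.0/21


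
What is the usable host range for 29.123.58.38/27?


Network: 29.123.58.32
Broadcast: 29.123.58.63
First usable = network + 1
Last usable = broadcast - 1
Range: 29.123.58.33 to 29.123.58.62


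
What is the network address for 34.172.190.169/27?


IP:   00100010.10101100.10111110.10101001
Mask: 11111111.11111111.11111111.11100000
AND operation:
Net:  00100010.10101100.10111110.10100000
Network: 34.172.190.160/27


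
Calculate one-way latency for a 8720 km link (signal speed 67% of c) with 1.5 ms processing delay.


Speed = 0.67 * 3e5 km/s = 201000 km/s
Propagation delay = 8720 / 201000 = 0.0434 s = 43.3831 ms
Processing delay = 1.5 ms
Total one-way latency = 44.8831 ms


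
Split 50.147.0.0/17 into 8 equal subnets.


New prefix = 17 + 3 = 20
Each subnet has 4096 addresses
  50.147.0.0/20
  50.147.16.0/20
  50.147.32.0/20
  50.147.48.0/20
  50.147.64.0/20
  50.147.80.0/20
  50.147.96.0/20
  50.147.112.0/20
Subnets: 50.147.0.0/20, 50.147.16.0/20, 50.147.32.0/20, 50.147.48.0/20, 50.147.64.0/20, 50.147.80.0/20, 50.147.96.0/20, 50.147.112.0/20


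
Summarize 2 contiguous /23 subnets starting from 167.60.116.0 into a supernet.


Original prefix: /23
Number of subnets: 2 = 2^1
New prefix = 23 - 1 = 22
Supernet: 167.60.116.0/22


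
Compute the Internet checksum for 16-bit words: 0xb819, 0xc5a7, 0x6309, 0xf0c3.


Sum all words (with carry folding):
+ 0xb819 = 0xb819
+ 0xc5a7 = 0x7dc1
+ 0x6309 = 0xe0ca
+ 0xf0c3 = 0xd18e
One's complement: ~0xd18e
Checksum = 0x2e71


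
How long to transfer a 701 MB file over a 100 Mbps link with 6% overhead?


Effective throughput = 100 * (1 - 6/100) = 94 Mbps
File size in Mb = 701 * 8 = 5608 Mb
Time = 5608 / 94
Time = 59.6596 seconds


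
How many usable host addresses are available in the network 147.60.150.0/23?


Host bits = 32 - 23 = 9
Total addresses = 2^9 = 512
Usable = total - 2 (network and broadcast)
Usable hosts: 510


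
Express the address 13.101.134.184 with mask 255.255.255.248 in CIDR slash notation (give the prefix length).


Binary: 11111111.11111111.11111111.11111000
Count leading 1s
Prefix: /29


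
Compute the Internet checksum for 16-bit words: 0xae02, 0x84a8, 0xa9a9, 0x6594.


Sum all words (with carry folding):
+ 0xae02 = 0xae02
+ 0x84a8 = 0x32ab
+ 0xa9a9 = 0xdc54
+ 0x6594 = 0x41e9
One's complement: ~0x41e9
Checksum = 0xbe16


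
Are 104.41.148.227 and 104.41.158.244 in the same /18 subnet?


Mask: 255.255.192.0
104.41.148.227 AND mask = 104.41.128.0
104.41.158.244 AND mask = 104.41.128.0
Yes, same subnet (104.41.128.0)


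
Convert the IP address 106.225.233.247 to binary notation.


106 = 01101010
225 = 11100001
233 = 11101001
247 = 11110111
Binary: 01101010.11100001.11101001.11110111


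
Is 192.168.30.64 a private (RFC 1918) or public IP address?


RFC 1918 private ranges:
  10.0.0.0/8 (10.0.0.0 - 10.255.255.255)
  172.16.0.0/12 (172.16.0.0 - 172.31.255.255)
  192.168.0.0/16 (192.168.0.0 - 192.168.255.255)
Private (in 192.168.0.0/16)


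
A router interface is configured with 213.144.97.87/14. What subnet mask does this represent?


/14 means 14 network bits, 18 host bits
Binary: 11111111111111000000000000000000
Mask: 255.252.0.0


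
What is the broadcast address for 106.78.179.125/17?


Network: 106.78.128.0/17
Host bits = 15
Set all host bits to 1:
Broadcast: 106.78.255.255


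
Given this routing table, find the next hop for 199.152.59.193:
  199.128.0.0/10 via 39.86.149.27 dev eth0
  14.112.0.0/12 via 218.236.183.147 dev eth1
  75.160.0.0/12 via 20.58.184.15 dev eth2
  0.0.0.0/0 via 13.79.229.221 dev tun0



Longest prefix match for 199.152.59.193:
  /10 199.128.0.0: MATCH
  /12 14.112.0.0: no
  /12 75.160.0.0: no
  /0 0.0.0.0: MATCH
Selected: next-hop 39.86.149.27 via eth0 (matched /10)


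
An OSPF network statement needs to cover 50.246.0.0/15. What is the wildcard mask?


Subnet mask: 255.254.0.0
Wildcard = 255.255.255.255 - subnet mask
255 - 255 = 0
255 - 254 = 1
255 - 0 = 255
255 - 0 = 255
Wildcard: 0.1.255.255


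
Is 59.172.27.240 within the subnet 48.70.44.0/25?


Subnet network: 48.70.44.0
Test IP AND mask: 59.172.27.128
No, 59.172.27.240 is not in 48.70.44.0/25


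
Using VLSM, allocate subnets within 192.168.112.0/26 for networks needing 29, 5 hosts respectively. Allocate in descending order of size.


29 hosts -> /27 (30 usable): 192.168.112.0/27
5 hosts -> /29 (6 usable): 192.168.112.32/29
Allocation: 192.168.112.0/27 (29 hosts, 30 usable); 192.168.112.32/29 (5 hosts, 6 usable)


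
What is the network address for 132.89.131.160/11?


IP:   10000100.01011001.10000011.10100000
Mask: 11111111.11100000.00000000.00000000
AND operation:
Net:  10000100.01000000.00000000.00000000
Network: 132.64.0.0/11


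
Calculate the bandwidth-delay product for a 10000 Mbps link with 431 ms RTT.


BDP = bandwidth * RTT
= 10000 Mbps * 431 ms
= 10000 * 1e6 * 431 / 1000 bits
= 4310000000 bits
= 538750000 bytes
= 526123.0469 KB
BDP = 4310000000 bits (538750000 bytes)


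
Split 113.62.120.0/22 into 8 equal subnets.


New prefix = 22 + 3 = 25
Each subnet has 128 addresses
  113.62.120.0/25
  113.62.120.128/25
  113.62.121.0/25
  113.62.121.128/25
  113.62.122.0/25
  113.62.122.128/25
  113.62.123.0/25
  113.62.123.128/25
Subnets: 113.62.120.0/25, 113.62.120.128/25, 113.62.121.0/25, 113.62.121.128/25, 113.62.122.0/25, 113.62.122.128/25, 113.62.123.0/25, 113.62.123.128/25


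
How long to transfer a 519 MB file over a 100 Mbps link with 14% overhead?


Effective throughput = 100 * (1 - 14/100) = 86 Mbps
File size in Mb = 519 * 8 = 4152 Mb
Time = 4152 / 86
Time = 48.2791 seconds


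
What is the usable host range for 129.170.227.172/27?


Network: 129.170.227.160
Broadcast: 129.170.227.191
First usable = network + 1
Last usable = broadcast - 1
Range: 129.170.227.161 to 129.170.227.190


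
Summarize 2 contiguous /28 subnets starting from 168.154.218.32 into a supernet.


Original prefix: /28
Number of subnets: 2 = 2^1
New prefix = 28 - 1 = 27
Supernet: 168.154.218.32/27


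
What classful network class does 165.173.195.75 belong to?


First octet: 165
Binary: 10100101
10xxxxxx -> Class B (128-191)
Class B, default mask 255.255.0.0 (/16)


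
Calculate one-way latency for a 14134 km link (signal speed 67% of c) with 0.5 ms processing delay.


Speed = 0.67 * 3e5 km/s = 201000 km/s
Propagation delay = 14134 / 201000 = 0.0703 s = 70.3184 ms
Processing delay = 0.5 ms
Total one-way latency = 70.8184 ms


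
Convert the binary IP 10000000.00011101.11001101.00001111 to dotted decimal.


10000000 = 128
00011101 = 29
11001101 = 205
00001111 = 15
IP: 128.29.205.15


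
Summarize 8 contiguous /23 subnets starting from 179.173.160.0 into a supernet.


Original prefix: /23
Number of subnets: 8 = 2^3
New prefix = 23 - 3 = 20
Supernet: 179.173.160.0/20


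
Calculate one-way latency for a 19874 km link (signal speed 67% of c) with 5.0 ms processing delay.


Speed = 0.67 * 3e5 km/s = 201000 km/s
Propagation delay = 19874 / 201000 = 0.0989 s = 98.8756 ms
Processing delay = 5.0 ms
Total one-way latency = 103.8756 ms


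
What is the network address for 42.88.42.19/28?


IP:   00101010.01011000.00101010.00010011
Mask: 11111111.11111111.11111111.11110000
AND operation:
Net:  00101010.01011000.00101010.00010000
Network: 42.88.42.16/28


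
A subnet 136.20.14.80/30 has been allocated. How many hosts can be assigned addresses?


Host bits = 32 - 30 = 2
Total addresses = 2^2 = 4
Usable = total - 2 (network and broadcast)
Usable hosts: 2


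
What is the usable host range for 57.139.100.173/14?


Network: 57.136.0.0
Broadcast: 57.139.255.255
First usable = network + 1
Last usable = broadcast - 1
Range: 57.136.0.1 to 57.139.255.254


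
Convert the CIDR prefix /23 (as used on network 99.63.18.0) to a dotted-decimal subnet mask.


/23 means 23 network bits, 9 host bits
Binary: 11111111111111111111111000000000
Mask: 255.255.254.0


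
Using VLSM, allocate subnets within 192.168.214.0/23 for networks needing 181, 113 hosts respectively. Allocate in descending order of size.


181 hosts -> /24 (254 usable): 192.168.214.0/24
113 hosts -> /25 (126 usable): 192.168.215.0/25
Allocation: 192.168.214.0/24 (181 hosts, 254 usable); 192.168.215.0/25 (113 hosts, 126 usable)


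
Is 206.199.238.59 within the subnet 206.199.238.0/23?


Subnet network: 206.199.238.0
Test IP AND mask: 206.199.238.0
Yes, 206.199.238.59 is in 206.199.238.0/23


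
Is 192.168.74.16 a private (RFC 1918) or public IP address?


RFC 1918 private ranges:
  10.0.0.0/8 (10.0.0.0 - 10.255.255.255)
  172.16.0.0/12 (172.16.0.0 - 172.31.255.255)
  192.168.0.0/16 (192.168.0.0 - 192.168.255.255)
Private (in 192.168.0.0/16)


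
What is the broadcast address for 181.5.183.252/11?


Network: 181.0.0.0/11
Host bits = 21
Set all host bits to 1:
Broadcast: 181.31.255.255


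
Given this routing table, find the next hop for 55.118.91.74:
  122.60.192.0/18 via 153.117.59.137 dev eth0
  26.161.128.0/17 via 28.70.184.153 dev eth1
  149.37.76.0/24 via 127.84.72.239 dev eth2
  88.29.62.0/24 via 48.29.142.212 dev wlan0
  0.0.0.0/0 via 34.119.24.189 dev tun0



Longest prefix match for 55.118.91.74:
  /18 122.60.192.0: no
  /17 26.161.128.0: no
  /24 149.37.76.0: no
  /24 88.29.62.0: no
  /0 0.0.0.0: MATCH
Selected: next-hop 34.119.24.189 via tun0 (matched /0)


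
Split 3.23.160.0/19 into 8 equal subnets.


New prefix = 19 + 3 = 22
Each subnet has 1024 addresses
  3.23.160.0/22
  3.23.164.0/22
  3.23.168.0/22
  3.23.172.0/22
  3.23.176.0/22
  3.23.180.0/22
  3.23.184.0/22
  3.23.188.0/22
Subnets: 3.23.160.0/22, 3.23.164.0/22, 3.23.168.0/22, 3.23.172.0/22, 3.23.176.0/22, 3.23.180.0/22, 3.23.184.0/22, 3.23.188.0/22


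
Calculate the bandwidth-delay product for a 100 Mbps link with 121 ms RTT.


BDP = bandwidth * RTT
= 100 Mbps * 121 ms
= 100 * 1e6 * 121 / 1000 bits
= 12100000 bits
= 1512500 bytes
= 1477.0508 KB
BDP = 12100000 bits (1512500 bytes)


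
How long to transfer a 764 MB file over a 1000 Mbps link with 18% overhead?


Effective throughput = 1000 * (1 - 18/100) = 820.0 Mbps
File size in Mb = 764 * 8 = 6112 Mb
Time = 6112 / 820.0
Time = 7.4537 seconds


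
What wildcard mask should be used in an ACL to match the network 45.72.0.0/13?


Subnet mask: 255.248.0.0
Wildcard = 255.255.255.255 - subnet mask
255 - 255 = 0
255 - 248 = 7
255 - 0 = 255
255 - 0 = 255
Wildcard: 0.7.255.255


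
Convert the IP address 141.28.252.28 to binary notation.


141 = 10001101
28 = 00011100
252 = 11111100
28 = 00011100
Binary: 10001101.00011100.11111100.00011100


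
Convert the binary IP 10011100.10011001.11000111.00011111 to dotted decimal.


10011100 = 156
10011001 = 153
11000111 = 199
00011111 = 31
IP: 156.153.199.31


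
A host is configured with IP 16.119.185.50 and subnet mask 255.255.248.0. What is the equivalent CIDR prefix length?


Binary: 11111111.11111111.11111000.00000000
Count leading 1s
Prefix: /21


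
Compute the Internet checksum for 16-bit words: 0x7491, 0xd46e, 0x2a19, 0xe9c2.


Sum all words (with carry folding):
+ 0x7491 = 0x7491
+ 0xd46e = 0x4900
+ 0x2a19 = 0x7319
+ 0xe9c2 = 0x5cdc
One's complement: ~0x5cdc
Checksum = 0xa323


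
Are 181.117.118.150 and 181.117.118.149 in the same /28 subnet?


Mask: 255.255.255.240
181.117.118.150 AND mask = 181.117.118.144
181.117.118.149 AND mask = 181.117.118.144
Yes, same subnet (181.117.118.144)


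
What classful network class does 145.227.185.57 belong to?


First octet: 145
Binary: 10010001
10xxxxxx -> Class B (128-191)
Class B, default mask 255.255.0.0 (/16)


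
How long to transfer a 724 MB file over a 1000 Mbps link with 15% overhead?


Effective throughput = 1000 * (1 - 15/100) = 850 Mbps
File size in Mb = 724 * 8 = 5792 Mb
Time = 5792 / 850
Time = 6.8141 seconds


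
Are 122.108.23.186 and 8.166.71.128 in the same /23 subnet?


Mask: 255.255.254.0
122.108.23.186 AND mask = 122.108.22.0
8.166.71.128 AND mask = 8.166.70.0
No, different subnets (122.108.22.0 vs 8.166.70.0)


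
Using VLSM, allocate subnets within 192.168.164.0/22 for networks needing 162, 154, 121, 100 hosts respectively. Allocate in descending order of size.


162 hosts -> /24 (254 usable): 192.168.164.0/24
154 hosts -> /24 (254 usable): 192.168.165.0/24
121 hosts -> /25 (126 usable): 192.168.166.0/25
100 hosts -> /25 (126 usable): 192.168.166.128/25
Allocation: 192.168.164.0/24 (162 hosts, 254 usable); 192.168.165.0/24 (154 hosts, 254 usable); 192.168.166.0/25 (121 hosts, 126 usable); 192.168.166.128/25 (100 hosts, 126 usable)


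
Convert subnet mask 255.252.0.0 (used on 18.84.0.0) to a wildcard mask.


Subnet mask: 255.252.0.0
Wildcard = 255.255.255.255 - subnet mask
255 - 255 = 0
255 - 252 = 3
255 - 0 = 255
255 - 0 = 255
Wildcard: 0.3.255.255


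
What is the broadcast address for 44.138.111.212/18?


Network: 44.138.64.0/18
Host bits = 14
Set all host bits to 1:
Broadcast: 44.138.127.255


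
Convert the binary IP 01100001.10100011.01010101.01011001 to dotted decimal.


01100001 = 97
10100011 = 163
01010101 = 85
01011001 = 89
IP: 97.163.85.89


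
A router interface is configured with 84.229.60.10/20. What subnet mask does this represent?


/20 means 20 network bits, 12 host bits
Binary: 11111111111111111111000000000000
Mask: 255.255.240.0


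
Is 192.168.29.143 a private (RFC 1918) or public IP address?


RFC 1918 private ranges:
  10.0.0.0/8 (10.0.0.0 - 10.255.255.255)
  172.16.0.0/12 (172.16.0.0 - 172.31.255.255)
  192.168.0.0/16 (192.168.0.0 - 192.168.255.255)
Private (in 192.168.0.0/16)


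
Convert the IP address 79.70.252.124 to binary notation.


79 = 01001111
70 = 01000110
252 = 11111100
124 = 01111100
Binary: 01001111.01000110.11111100.01111100


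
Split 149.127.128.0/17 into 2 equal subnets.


New prefix = 17 + 1 = 18
Each subnet has 16384 addresses
  149.127.128.0/18
  149.127.192.0/18
Subnets: 149.127.128.0/18, 149.127.192.0/18


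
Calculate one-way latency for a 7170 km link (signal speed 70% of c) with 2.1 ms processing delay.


Speed = 0.7 * 3e5 km/s = 210000 km/s
Propagation delay = 7170 / 210000 = 0.0341 s = 34.1429 ms
Processing delay = 2.1 ms
Total one-way latency = 36.2429 ms


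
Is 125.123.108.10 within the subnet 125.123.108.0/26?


Subnet network: 125.123.108.0
Test IP AND mask: 125.123.108.0
Yes, 125.123.108.10 is in 125.123.108.0/26


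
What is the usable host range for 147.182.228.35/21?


Network: 147.182.224.0
Broadcast: 147.182.231.255
First usable = network + 1
Last usable = broadcast - 1
Range: 147.182.224.1 to 147.182.231.254


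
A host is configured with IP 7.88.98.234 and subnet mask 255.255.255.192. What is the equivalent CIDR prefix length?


Binary: 11111111.11111111.11111111.11000000
Count leading 1s
Prefix: /26


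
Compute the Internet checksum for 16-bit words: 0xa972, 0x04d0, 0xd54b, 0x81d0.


Sum all words (with carry folding):
+ 0xa972 = 0xa972
+ 0x04d0 = 0xae42
+ 0xd54b = 0x838e
+ 0x81d0 = 0x055f
One's complement: ~0x055f
Checksum = 0xfaa0


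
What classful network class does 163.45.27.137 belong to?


First octet: 163
Binary: 10100011
10xxxxxx -> Class B (128-191)
Class B, default mask 255.255.0.0 (/16)


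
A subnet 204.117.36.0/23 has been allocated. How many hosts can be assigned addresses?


Host bits = 32 - 23 = 9
Total addresses = 2^9 = 512
Usable = total - 2 (network and broadcast)
Usable hosts: 510


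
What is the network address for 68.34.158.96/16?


IP:   01000100.00100010.10011110.01100000
Mask: 11111111.11111111.00000000.00000000
AND operation:
Net:  01000100.00100010.00000000.00000000
Network: 68.34.0.0/16


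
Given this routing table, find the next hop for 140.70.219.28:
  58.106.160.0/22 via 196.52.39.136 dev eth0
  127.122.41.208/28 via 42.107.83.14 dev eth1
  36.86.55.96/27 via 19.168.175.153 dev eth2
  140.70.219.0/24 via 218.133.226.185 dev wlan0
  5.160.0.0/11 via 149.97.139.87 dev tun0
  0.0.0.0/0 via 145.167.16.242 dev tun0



Longest prefix match for 140.70.219.28:
  /22 58.106.160.0: no
  /28 127.122.41.208: no
  /27 36.86.55.96: no
  /24 140.70.219.0: MATCH
  /11 5.160.0.0: no
  /0 0.0.0.0: MATCH
Selected: next-hop 218.133.226.185 via wlan0 (matched /24)


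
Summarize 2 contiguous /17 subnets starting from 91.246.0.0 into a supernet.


Original prefix: /17
Number of subnets: 2 = 2^1
New prefix = 17 - 1 = 16
Supernet: 91.246.0.0/16


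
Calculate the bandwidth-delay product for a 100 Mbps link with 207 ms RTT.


BDP = bandwidth * RTT
= 100 Mbps * 207 ms
= 100 * 1e6 * 207 / 1000 bits
= 20700000 bits
= 2587500 bytes
= 2526.8555 KB
BDP = 20700000 bits (2587500 bytes)


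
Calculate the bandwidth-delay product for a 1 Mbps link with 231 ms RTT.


BDP = bandwidth * RTT
= 1 Mbps * 231 ms
= 1 * 1e6 * 231 / 1000 bits
= 231000 bits
= 28875 bytes
= 28.1982 KB
BDP = 231000 bits (28875 bytes)


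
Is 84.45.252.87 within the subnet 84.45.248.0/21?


Subnet network: 84.45.248.0
Test IP AND mask: 84.45.248.0
Yes, 84.45.252.87 is in 84.45.248.0/21


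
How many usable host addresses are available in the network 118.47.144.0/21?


Host bits = 32 - 21 = 11
Total addresses = 2^11 = 2048
Usable = total - 2 (network and broadcast)
Usable hosts: 2046


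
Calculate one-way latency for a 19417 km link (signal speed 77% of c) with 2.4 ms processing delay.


Speed = 0.77 * 3e5 km/s = 231000 km/s
Propagation delay = 19417 / 231000 = 0.0841 s = 84.0563 ms
Processing delay = 2.4 ms
Total one-way latency = 86.4563 ms


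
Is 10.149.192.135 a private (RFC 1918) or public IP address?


RFC 1918 private ranges:
  10.0.0.0/8 (10.0.0.0 - 10.255.255.255)
  172.16.0.0/12 (172.16.0.0 - 172.31.255.255)
  192.168.0.0/16 (192.168.0.0 - 192.168.255.255)
Private (in 10.0.0.0/8)


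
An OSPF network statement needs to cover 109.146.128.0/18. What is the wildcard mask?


Subnet mask: 255.255.192.0
Wildcard = 255.255.255.255 - subnet mask
255 - 255 = 0
255 - 255 = 0
255 - 192 = 63
255 - 0 = 255
Wildcard: 0.0.63.255


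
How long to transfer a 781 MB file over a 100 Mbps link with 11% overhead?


Effective throughput = 100 * (1 - 11/100) = 89 Mbps
File size in Mb = 781 * 8 = 6248 Mb
Time = 6248 / 89
Time = 70.2022 seconds


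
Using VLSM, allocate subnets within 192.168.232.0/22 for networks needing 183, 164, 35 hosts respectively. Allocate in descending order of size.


183 hosts -> /24 (254 usable): 192.168.232.0/24
164 hosts -> /24 (254 usable): 192.168.233.0/24
35 hosts -> /26 (62 usable): 192.168.234.0/26
Allocation: 192.168.232.0/24 (183 hosts, 254 usable); 192.168.233.0/24 (164 hosts, 254 usable); 192.168.234.0/26 (35 hosts, 62 usable)


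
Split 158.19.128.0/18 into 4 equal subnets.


New prefix = 18 + 2 = 20
Each subnet has 4096 addresses
  158.19.128.0/20
  158.19.144.0/20
  158.19.160.0/20
  158.19.176.0/20
Subnets: 158.19.128.0/20, 158.19.144.0/20, 158.19.160.0/20, 158.19.176.0/20


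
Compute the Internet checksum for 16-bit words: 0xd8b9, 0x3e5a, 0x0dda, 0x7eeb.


Sum all words (with carry folding):
+ 0xd8b9 = 0xd8b9
+ 0x3e5a = 0x1714
+ 0x0dda = 0x24ee
+ 0x7eeb = 0xa3d9
One's complement: ~0xa3d9
Checksum = 0x5c26


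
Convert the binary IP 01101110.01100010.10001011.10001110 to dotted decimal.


01101110 = 110
01100010 = 98
10001011 = 139
10001110 = 142
IP: 110.98.139.142


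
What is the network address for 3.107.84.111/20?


IP:   00000011.01101011.01010100.01101111
Mask: 11111111.11111111.11110000.00000000
AND operation:
Net:  00000011.01101011.01010000.00000000
Network: 3.107.80.0/20


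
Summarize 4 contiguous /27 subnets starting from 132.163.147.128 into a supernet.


Original prefix: /27
Number of subnets: 4 = 2^2
New prefix = 27 - 2 = 25
Supernet: 132.163.147.128/25


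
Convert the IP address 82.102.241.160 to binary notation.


82 = 01010010
102 = 01100110
241 = 11110001
160 = 10100000
Binary: 01010010.01100110.11110001.10100000


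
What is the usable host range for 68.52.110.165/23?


Network: 68.52.110.0
Broadcast: 68.52.111.255
First usable = network + 1
Last usable = broadcast - 1
Range: 68.52.110.1 to 68.52.111.254


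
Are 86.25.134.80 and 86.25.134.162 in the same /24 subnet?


Mask: 255.255.255.0
86.25.134.80 AND mask = 86.25.134.0
86.25.134.162 AND mask = 86.25.134.0
Yes, same subnet (86.25.134.0)


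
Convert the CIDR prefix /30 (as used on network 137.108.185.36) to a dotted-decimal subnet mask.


/30 means 30 network bits, 2 host bits
Binary: 11111111111111111111111111111100
Mask: 255.255.255.252


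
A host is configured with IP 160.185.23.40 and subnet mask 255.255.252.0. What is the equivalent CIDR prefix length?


Binary: 11111111.11111111.11111100.00000000
Count leading 1s
Prefix: /22


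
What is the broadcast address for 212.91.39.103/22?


Network: 212.91.36.0/22
Host bits = 10
Set all host bits to 1:
Broadcast: 212.91.39.255


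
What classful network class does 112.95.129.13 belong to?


First octet: 112
Binary: 01110000
0xxxxxxx -> Class A (1-126)
Class A, default mask 255.0.0.0 (/8)


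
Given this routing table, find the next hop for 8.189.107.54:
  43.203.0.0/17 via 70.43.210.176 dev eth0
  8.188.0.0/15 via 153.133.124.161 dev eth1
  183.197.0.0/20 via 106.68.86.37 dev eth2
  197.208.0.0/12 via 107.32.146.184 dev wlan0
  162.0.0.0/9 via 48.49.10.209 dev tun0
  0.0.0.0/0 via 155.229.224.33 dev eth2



Longest prefix match for 8.189.107.54:
  /17 43.203.0.0: no
  /15 8.188.0.0: MATCH
  /20 183.197.0.0: no
  /12 197.208.0.0: no
  /9 162.0.0.0: no
  /0 0.0.0.0: MATCH
Selected: next-hop 153.133.124.161 via eth1 (matched /15)


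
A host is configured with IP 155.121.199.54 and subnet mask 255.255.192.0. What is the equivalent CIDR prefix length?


Binary: 11111111.11111111.11000000.00000000
Count leading 1s
Prefix: /18


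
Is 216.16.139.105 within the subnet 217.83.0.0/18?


Subnet network: 217.83.0.0
Test IP AND mask: 216.16.128.0
No, 216.16.139.105 is not in 217.83.0.0/18


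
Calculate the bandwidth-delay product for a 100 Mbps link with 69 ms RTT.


BDP = bandwidth * RTT
= 100 Mbps * 69 ms
= 100 * 1e6 * 69 / 1000 bits
= 6900000 bits
= 862500 bytes
= 842.2852 KB
BDP = 6900000 bits (862500 bytes)


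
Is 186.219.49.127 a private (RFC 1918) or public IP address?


RFC 1918 private ranges:
  10.0.0.0/8 (10.0.0.0 - 10.255.255.255)
  172.16.0.0/12 (172.16.0.0 - 172.31.255.255)
  192.168.0.0/16 (192.168.0.0 - 192.168.255.255)
Public (not in any RFC 1918 range)


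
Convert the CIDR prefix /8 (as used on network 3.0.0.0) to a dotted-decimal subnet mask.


/8 means 8 network bits, 24 host bits
Binary: 11111111000000000000000000000000
Mask: 255.0.0.0


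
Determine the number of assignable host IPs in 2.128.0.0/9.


Host bits = 32 - 9 = 23
Total addresses = 2^23 = 8388608
Usable = total - 2 (network and broadcast)
Usable hosts: 8388606
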